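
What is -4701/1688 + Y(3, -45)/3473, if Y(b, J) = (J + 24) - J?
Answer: -16286061/5862424 ≈ -2.7780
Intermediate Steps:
Y(b, J) = 24 (Y(b, J) = (24 + J) - J = 24)
-4701/1688 + Y(3, -45)/3473 = -4701/1688 + 24/3473 = -16286061/5862424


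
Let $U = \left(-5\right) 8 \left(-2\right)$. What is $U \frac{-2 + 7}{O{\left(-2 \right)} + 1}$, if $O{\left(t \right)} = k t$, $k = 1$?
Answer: $-400$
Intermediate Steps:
$O{\left(t \right)} = t$ ($O{\left(t \right)} = 1 t = t$)
$U = 80$ ($U = \left(-40\right) \left(-2\right) = 80$)
$U \frac{-2 + 7}{O{\left(-2 \right)} + 1} = 80 \frac{-2 + 7}{-2 + 1} = 80 \frac{5}{-1} = 80 \cdot 5 \left(-1\right) = 80 \left(-5\right) = -400$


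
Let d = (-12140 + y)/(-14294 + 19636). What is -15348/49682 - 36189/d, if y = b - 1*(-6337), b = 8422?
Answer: -533591434196/7228731 ≈ -73815.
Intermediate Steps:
y = 14759 (y = 8422 - 1*(-6337) = 8422 + 6337 = 14759)
d = 2619/5342 (d = (-12140 + 14759)/(-14294 + 19636) = 2619/5342 ≈ 0.49027)
-15348/49682 - 36189/d = -15348/49682 - 36189/2619/5342 = -15348*1/49682 - 36189*5342/2619 = -7674/24841 - 21480182/291 = -533591434196/7228731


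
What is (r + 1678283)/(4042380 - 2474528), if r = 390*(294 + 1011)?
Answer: 2187233/1567852 ≈ 1.3951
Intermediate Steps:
r = 508950 (r = 390*1305 = 508950)
(r + 1678283)/(4042380 - 2474528) = (508950 + 1678283)/(4042380 - 2474528) = 2187233/1567852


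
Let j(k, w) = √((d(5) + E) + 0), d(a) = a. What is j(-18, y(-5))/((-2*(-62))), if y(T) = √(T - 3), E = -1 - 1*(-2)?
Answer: √6/124 ≈ 0.019754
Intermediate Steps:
E = 1 (E = -1 + 2 = 1)
y(T) = √(-3 + T)
j(k, w) = √6 (j(k, w) = √((5 + 1) + 0) = √(6 + 0) = √6)
j(-18, y(-5))/((-2*(-62))) = √6/((-2*(-62))) = √6/124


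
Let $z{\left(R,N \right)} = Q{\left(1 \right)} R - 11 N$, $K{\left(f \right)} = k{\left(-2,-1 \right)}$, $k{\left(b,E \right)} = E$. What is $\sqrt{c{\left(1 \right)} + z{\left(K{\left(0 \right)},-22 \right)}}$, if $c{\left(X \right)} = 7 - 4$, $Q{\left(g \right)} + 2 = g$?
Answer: $\sqrt{246} \approx 15.684$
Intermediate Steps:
$K{\left(f \right)} = -1$
$Q{\left(g \right)} = -2 + g$
$c{\left(X \right)} = 3$
$z{\left(R,N \right)} = - R - 11 N$ ($z{\left(R,N \right)} = \left(-2 + 1\right) R - 11 N = - R - 11 N$)
$\sqrt{c{\left(1 \right)} + z{\left(K{\left(0 \right)},-22 \right)}} = \sqrt{3 - -243} = \sqrt{3 + \left(1 + 242\right)} = \sqrt{3 + 243} = \sqrt{246}$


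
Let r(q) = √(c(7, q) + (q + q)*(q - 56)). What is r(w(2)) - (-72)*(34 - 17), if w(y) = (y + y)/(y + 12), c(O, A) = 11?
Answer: 1224 + I*√1021/7 ≈ 1224.0 + 4.5647*I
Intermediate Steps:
w(y) = 2*y/(12 + y) (w(y) = (2*y)/(12 + y) = 2*y/(12 + y))
r(q) = √(11 + 2*q*(-56 + q)) (r(q) = √(11 + (q + q)*(q - 56)) = √(11 + (2*q)*(-56 + q)) = √(11 + 2*q*(-56 + q)))
r(w(2)) - (-72)*(34 - 17) = √(11 - 224*2/(12 + 2) + 2*(2*2/(12 + 2))²) - (-72)*(34 - 17) = √(11 - 224*2/14 + 2*(2*2/14)²) - (-72)*17 = √(11 - 224*2/14 + 2*(2*2*(1/14))²) - 1*(-1224) = √(11 - 112*2/7 + 2*(2/7)²) + 1224 = √(11 - 32 + 2*(4/49)) + 1224 = √(11 - 32 + 8/49) + 1224 = √(-1021/49) + 1224 = I*√1021/7 + 1224 = 1224 + I*√1021/7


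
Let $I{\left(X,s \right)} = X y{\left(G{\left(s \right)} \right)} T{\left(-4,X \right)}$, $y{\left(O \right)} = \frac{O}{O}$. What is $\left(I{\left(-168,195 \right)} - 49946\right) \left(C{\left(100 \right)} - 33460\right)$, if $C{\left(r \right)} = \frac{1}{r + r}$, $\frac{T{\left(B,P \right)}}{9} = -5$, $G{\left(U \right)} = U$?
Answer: $\frac{141823534807}{100} \approx 1.4182 \cdot 10^{9}$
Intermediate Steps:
$T{\left(B,P \right)} = -45$ ($T{\left(B,P \right)} = 9 \left(-5\right) = -45$)
$y{\left(O \right)} = 1$
$C{\left(r \right)} = \frac{1}{2 r}$
$I{\left(X,s \right)} = - 45 X$ ($I{\left(X,s \right)} = X 1 \left(-45\right) = X \left(-45\right) = - 45 X$)
$\left(I{\left(-168,195 \right)} - 49946\right) \left(C{\left(100 \right)} - 33460\right) = \left(\left(-45\right) \left(-168\right) - 49946\right) \left(\frac{1}{2 \cdot 100} - 33460\right) = \left(7560 - 49946\right) \left(\frac{1}{2} \cdot \frac{1}{100} - 33460\right) = - 42386 \left(\frac{1}{200} - 33460\right) = \left(-42386\right) \left(- \frac{6691999}{200}\right) = \frac{141823534807}{100}$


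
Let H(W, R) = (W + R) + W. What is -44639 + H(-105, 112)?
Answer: -44737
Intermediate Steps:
H(W, R) = R + 2*W (H(W, R) = (R + W) + W = R + 2*W)
-44639 + H(-105, 112) = -44639 + (112 + 2*(-105)) = -44639 + (112 - 210) = -44639 - 98 = -44737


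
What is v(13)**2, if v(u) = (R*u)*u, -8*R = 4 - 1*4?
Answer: 0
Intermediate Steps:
R = 0 (R = -(4 - 1*4)/8 = -(4 - 4)/8 = -1/8*0 = 0)
v(u) = 0 (v(u) = (0*u)*u = 0*u = 0)
v(13)**2 = 0**2 = 0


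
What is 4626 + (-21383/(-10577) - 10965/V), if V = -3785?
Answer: 37078788206/8006789 ≈ 4630.9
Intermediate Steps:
4626 + (-21383/(-10577) - 10965/V) = 4626 + (-21383/(-10577) - 10965/(-3785)) = 4626 + (-21383*(-1/10577) - 10965*(-1/3785)) = 4626 + (21383/10577 + 2193/757) = 4626 + 39382292/8006789 = 37078788206/8006789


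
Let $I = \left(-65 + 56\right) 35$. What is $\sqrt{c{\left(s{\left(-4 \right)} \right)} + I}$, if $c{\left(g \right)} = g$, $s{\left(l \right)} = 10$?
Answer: $i \sqrt{305} \approx 17.464 i$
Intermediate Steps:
$I = -315$ ($I = \left(-9\right) 35 = -315$)
$\sqrt{c{\left(s{\left(-4 \right)} \right)} + I} = \sqrt{10 - 315} = \sqrt{-305} = i \sqrt{305}$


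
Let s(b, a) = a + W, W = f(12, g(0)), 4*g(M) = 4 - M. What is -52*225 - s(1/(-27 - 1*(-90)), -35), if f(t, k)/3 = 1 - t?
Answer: -11632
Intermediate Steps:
g(M) = 1 - M/4 (g(M) = (4 - M)/4 = 1 - M/4)
f(t, k) = 3 - 3*t (f(t, k) = 3*(1 - t) = 3 - 3*t)
W = -33 (W = 3 - 3*12 = 3 - 36 = -33)
s(b, a) = -33 + a (s(b, a) = a - 33 = -33 + a)
-52*225 - s(1/(-27 - 1*(-90)), -35) = -52*225 - (-33 - 35) = -11700 - 1*(-68) = -11700 + 68 = -11632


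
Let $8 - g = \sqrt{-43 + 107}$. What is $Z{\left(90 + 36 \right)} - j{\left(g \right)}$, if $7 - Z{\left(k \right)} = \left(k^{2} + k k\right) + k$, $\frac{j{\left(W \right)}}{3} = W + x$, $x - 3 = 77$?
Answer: $-32111$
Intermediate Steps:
$x = 80$ ($x = 3 + 77 = 80$)
$g = 0$ ($g = 8 - \sqrt{-43 + 107} = 8 - \sqrt{64} = 8 - 8 = 0$)
$j{\left(W \right)} = 240 + 3 W$ ($j{\left(W \right)} = 3 \left(W + 80\right) = 3 \left(80 + W\right) = 240 + 3 W$)
$Z{\left(k \right)} = 7 - k - 2 k^{2}$ ($Z{\left(k \right)} = 7 - \left(\left(k^{2} + k k\right) + k\right) = 7 - \left(\left(k^{2} + k^{2}\right) + k\right) = 7 - \left(2 k^{2} + k\right) = 7 - \left(k + 2 k^{2}\right) = 7 - k - 2 k^{2}$)
$Z{\left(90 + 36 \right)} - j{\left(g \right)} = \left(7 - \left(90 + 36\right) - 2 \left(90 + 36\right)^{2}\right) - \left(240 + 3 \cdot 0\right) = \left(7 - 126 - 2 \cdot 126^{2}\right) - \left(240 + 0\right) = \left(7 - 126 - 31752\right) - 240 = -31871 - 240 = -32111$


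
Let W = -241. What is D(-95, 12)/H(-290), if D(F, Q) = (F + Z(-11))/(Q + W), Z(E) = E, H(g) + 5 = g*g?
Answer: 106/19257755 ≈ 5.5043e-6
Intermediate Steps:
H(g) = -5 + g**2 (H(g) = -5 + g*g = -5 + g**2)
D(F, Q) = (-11 + F)/(-241 + Q) (D(F, Q) = (F - 11)/(Q - 241) = (-11 + F)/(-241 + Q))
D(-95, 12)/H(-290) = ((-11 - 95)/(-241 + 12))/(-5 + (-290)**2) = (-106/(-229))/(-5 + 84100) = -1/229*(-106)/84095 = (106/229)*(1/84095) = 106/19257755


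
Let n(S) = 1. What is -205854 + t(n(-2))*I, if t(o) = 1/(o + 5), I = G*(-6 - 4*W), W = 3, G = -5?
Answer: -205839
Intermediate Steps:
I = 90 (I = -5*(-6 - 4*3) = -5*(-6 - 12) = -5*(-18) = 90)
t(o) = 1/(5 + o)
-205854 + t(n(-2))*I = -205854 + 90/(5 + 1) = -205854 + 90/6 = -205854 + (⅙)*90 = -205854 + 15 = -205839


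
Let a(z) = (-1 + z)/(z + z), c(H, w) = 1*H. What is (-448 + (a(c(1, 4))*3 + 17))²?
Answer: 185761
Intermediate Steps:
c(H, w) = H
a(z) = (-1 + z)/(2*z) (a(z) = (-1 + z)/((2*z)) = (-1 + z)*(1/(2*z)) = (-1 + z)/(2*z))
(-448 + (a(c(1, 4))*3 + 17))² = (-448 + (((½)*(-1 + 1)/1)*3 + 17))² = (-448 + (((½)*1*0)*3 + 17))² = (-448 + (0*3 + 17))² = (-448 + (0 + 17))² = (-448 + 17)² = (-431)² = 185761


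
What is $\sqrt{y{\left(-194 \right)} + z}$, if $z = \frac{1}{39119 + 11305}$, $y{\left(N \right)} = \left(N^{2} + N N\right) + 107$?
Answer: $\frac{\sqrt{47914280246382}}{25212} \approx 274.55$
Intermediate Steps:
$y{\left(N \right)} = 107 + 2 N^{2}$ ($y{\left(N \right)} = \left(N^{2} + N^{2}\right) + 107 = 2 N^{2} + 107 = 107 + 2 N^{2}$)
$z = \frac{1}{50424} \approx 1.9832 \cdot 10^{-5}$
$\sqrt{y{\left(-194 \right)} + z} = \sqrt{\left(107 + 2 \left(-194\right)^{2}\right) + \frac{1}{50424}} = \sqrt{\left(107 + 2 \cdot 37636\right) + \frac{1}{50424}} = \sqrt{\left(107 + 75272\right) + \frac{1}{50424}} = \sqrt{75379 + \frac{1}{50424}} = \sqrt{\frac{3800910697}{50424}} = \frac{\sqrt{47914280246382}}{25212}$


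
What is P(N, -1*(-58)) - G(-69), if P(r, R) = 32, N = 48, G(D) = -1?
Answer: 33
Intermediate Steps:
P(N, -1*(-58)) - G(-69) = 32 - 1*(-1) = 32 + 1 = 33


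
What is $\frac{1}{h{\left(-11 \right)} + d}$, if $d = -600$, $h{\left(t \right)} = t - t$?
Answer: $- \frac{1}{600} \approx -0.0016667$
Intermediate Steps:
$h{\left(t \right)} = 0$
$\frac{1}{h{\left(-11 \right)} + d} = \frac{1}{0 - 600} = \frac{1}{-600} = - \frac{1}{600}$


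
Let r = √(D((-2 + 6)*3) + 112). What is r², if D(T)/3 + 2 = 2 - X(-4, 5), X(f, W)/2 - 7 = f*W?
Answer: 190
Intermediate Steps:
X(f, W) = 14 + 2*W*f (X(f, W) = 14 + 2*(f*W) = 14 + 2*(W*f) = 14 + 2*W*f)
D(T) = 78 (D(T) = -6 + 3*(2 - (14 + 2*5*(-4))) = -6 + 3*(2 - (14 - 40)) = -6 + 3*(2 - 1*(-26)) = -6 + 3*(2 + 26) = -6 + 3*28 = -6 + 84 = 78)
r = √190 (r = √(78 + 112) = √190 ≈ 13.784)
r² = (√190)² = 190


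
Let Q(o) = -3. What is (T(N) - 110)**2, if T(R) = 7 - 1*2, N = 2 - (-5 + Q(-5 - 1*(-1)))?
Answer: 11025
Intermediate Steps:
N = 10 (N = 2 - (-5 - 3) = 2 - 1*(-8) = 2 + 8 = 10)
T(R) = 5 (T(R) = 7 - 2 = 5)
(T(N) - 110)**2 = (5 - 110)**2 = (-105)**2 = 11025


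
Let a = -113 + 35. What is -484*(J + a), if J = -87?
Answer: 79860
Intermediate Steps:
a = -78
-484*(J + a) = -484*(-87 - 78) = -484*(-165) = 79860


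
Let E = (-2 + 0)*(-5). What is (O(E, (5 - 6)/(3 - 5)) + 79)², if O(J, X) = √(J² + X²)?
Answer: (158 + √401)²/4 ≈ 7923.2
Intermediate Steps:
E = 10 (E = -2*(-5) = 10)
(O(E, (5 - 6)/(3 - 5)) + 79)² = (√(10² + ((5 - 6)/(3 - 5))²) + 79)² = (√(100 + (-1/(-2))²) + 79)² = (√(100 + (-1*(-½))²) + 79)² = (√(100 + (½)²) + 79)² = (√(100 + ¼) + 79)² = (√(401/4) + 79)² = (√401/2 + 79)² = (79 + √401/2)²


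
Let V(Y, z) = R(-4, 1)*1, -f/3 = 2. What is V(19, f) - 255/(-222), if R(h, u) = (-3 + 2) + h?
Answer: -285/74 ≈ -3.8514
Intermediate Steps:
f = -6 (f = -3*2 = -6)
R(h, u) = -1 + h
V(Y, z) = -5 (V(Y, z) = (-1 - 4)*1 = -5*1 = -5)
V(19, f) - 255/(-222) = -5 - 255/(-222) = -5 - 255*(-1/222) = -5 + 85/74 = -285/74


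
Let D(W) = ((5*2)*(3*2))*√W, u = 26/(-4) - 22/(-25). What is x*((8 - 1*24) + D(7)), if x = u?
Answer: 2248/25 - 1686*√7/5 ≈ -802.23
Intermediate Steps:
u = -281/50 (u = 26*(-¼) - 22*(-1/25) = -13/2 + 22/25 = -281/50 ≈ -5.6200)
D(W) = 60*√W (D(W) = (10*6)*√W = 60*√W)
x = -281/50 ≈ -5.6200
x*((8 - 1*24) + D(7)) = -281*((8 - 1*24) + 60*√7)/50 = -281*((8 - 24) + 60*√7)/50 = -281*(-16 + 60*√7)/50 = 2248/25 - 1686*√7/5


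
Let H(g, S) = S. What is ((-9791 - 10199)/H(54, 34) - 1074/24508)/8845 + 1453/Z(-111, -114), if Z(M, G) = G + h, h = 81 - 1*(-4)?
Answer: -92441734329/1842572710 ≈ -50.170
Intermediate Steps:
h = 85 (h = 81 + 4 = 85)
Z(M, G) = 85 + G (Z(M, G) = G + 85 = 85 + G)
((-9791 - 10199)/H(54, 34) - 1074/24508)/8845 + 1453/Z(-111, -114) = ((-9791 - 10199)/34 - 1074/24508)/8845 + 1453/(85 - 114) = (-19990*1/34 - 1074*1/24508)*(1/8845) + 1453/(-29) = (-9995/17 - 537/12254)*(1/8845) + 1453*(-1/29) = -122487859/208318*1/8845 - 1453/29 = -122487859/1842572710 - 1453/29 = -92441734329/1842572710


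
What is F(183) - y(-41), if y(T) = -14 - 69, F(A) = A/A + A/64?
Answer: 5559/64 ≈ 86.859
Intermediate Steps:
F(A) = 1 + A/64 (F(A) = 1 + A*(1/64) = 1 + A/64)
y(T) = -83
F(183) - y(-41) = (1 + (1/64)*183) - 1*(-83) = (1 + 183/64) + 83 = 247/64 + 83 = 5559/64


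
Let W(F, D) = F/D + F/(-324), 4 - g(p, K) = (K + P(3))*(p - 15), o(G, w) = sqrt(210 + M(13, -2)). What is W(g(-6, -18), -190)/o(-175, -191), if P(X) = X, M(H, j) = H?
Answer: 79927*sqrt(223)/6863940 ≈ 0.17389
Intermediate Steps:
o(G, w) = sqrt(223) (o(G, w) = sqrt(210 + 13) = sqrt(223))
g(p, K) = 4 - (-15 + p)*(3 + K) (g(p, K) = 4 - (K + 3)*(p - 15) = 4 - (3 + K)*(-15 + p) = 4 - (-15 + p)*(3 + K))
W(F, D) = -F/324 + F/D (W(F, D) = F/D + F*(-1/324) = F/D - F/324 = -F/324 + F/D)
W(g(-6, -18), -190)/o(-175, -191) = (-(49 - 3*(-6) + 15*(-18) - 1*(-18)*(-6))/324 + (49 - 3*(-6) + 15*(-18) - 1*(-18)*(-6))/(-190))/(sqrt(223)) = (-(49 + 18 - 270 - 108)/324 + (49 + 18 - 270 - 108)*(-1/190))*(sqrt(223)/223) = (-1/324*(-311) - 311*(-1/190))*(sqrt(223)/223) = (311/324 + 311/190)*(sqrt(223)/223) = 79927*(sqrt(223)/223)/30780 = 79927*sqrt(223)/6863940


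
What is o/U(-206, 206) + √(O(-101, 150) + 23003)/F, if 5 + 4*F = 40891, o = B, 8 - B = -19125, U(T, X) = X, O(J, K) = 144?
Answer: 19133/206 + 2*√23147/20443 ≈ 92.894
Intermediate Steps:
B = 19133 (B = 8 - 1*(-19125) = 8 + 19125 = 19133)
o = 19133
F = 20443/2 (F = -5/4 + (¼)*40891 = -5/4 + 40891/4 = 20443/2 ≈ 10222.)
o/U(-206, 206) + √(O(-101, 150) + 23003)/F = 19133/206 + √(144 + 23003)/(20443/2) = 19133*(1/206) + √23147*(2/20443) = 19133/206 + 2*√23147/20443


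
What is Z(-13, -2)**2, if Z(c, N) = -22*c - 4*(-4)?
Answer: 91204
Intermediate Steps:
Z(c, N) = 16 - 22*c (Z(c, N) = -22*c + 16 = 16 - 22*c)
Z(-13, -2)**2 = (16 - 22*(-13))**2 = (16 + 286)**2 = 302**2 = 91204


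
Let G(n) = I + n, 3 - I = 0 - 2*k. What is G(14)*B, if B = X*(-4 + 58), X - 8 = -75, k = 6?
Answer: -104922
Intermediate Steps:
X = -67 (X = 8 - 75 = -67)
I = 15 (I = 3 - (0 - 2*6) = 3 - (0 - 12) = 3 - 1*(-12) = 3 + 12 = 15)
G(n) = 15 + n
B = -3618 (B = -67*(-4 + 58) = -67*54 = -3618)
G(14)*B = (15 + 14)*(-3618) = 29*(-3618) = -104922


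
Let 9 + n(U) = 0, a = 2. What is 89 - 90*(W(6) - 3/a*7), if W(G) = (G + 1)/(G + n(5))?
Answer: 1244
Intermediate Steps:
n(U) = -9 (n(U) = -9 + 0 = -9)
W(G) = (1 + G)/(-9 + G) (W(G) = (G + 1)/(G - 9) = (1 + G)/(-9 + G))
89 - 90*(W(6) - 3/a*7) = 89 - 90*((1 + 6)/(-9 + 6) - 3/2*7) = 89 - 90*(7/(-3) - 3*½*7) = 89 - 90*(-⅓*7 - 3/2*7) = 89 - 90*(-7/3 - 21/2) = 89 - 90*(-77/6) = 89 + 1155 = 1244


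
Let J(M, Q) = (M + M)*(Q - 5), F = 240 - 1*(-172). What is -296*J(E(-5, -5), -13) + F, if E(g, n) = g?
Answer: -52868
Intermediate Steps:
F = 412 (F = 240 + 172 = 412)
J(M, Q) = 2*M*(-5 + Q) (J(M, Q) = (2*M)*(-5 + Q) = 2*M*(-5 + Q))
-296*J(E(-5, -5), -13) + F = -592*(-5)*(-5 - 13) + 412 = -592*(-5)*(-18) + 412 = -296*180 + 412 = -53280 + 412 = -52868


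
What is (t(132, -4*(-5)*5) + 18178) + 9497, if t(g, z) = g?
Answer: 27807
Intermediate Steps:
(t(132, -4*(-5)*5) + 18178) + 9497 = (132 + 18178) + 9497 = 18310 + 9497 = 27807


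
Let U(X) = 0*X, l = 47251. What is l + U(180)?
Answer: 47251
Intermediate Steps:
U(X) = 0
l + U(180) = 47251 + 0 = 47251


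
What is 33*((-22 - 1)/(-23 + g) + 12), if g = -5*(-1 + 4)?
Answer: 15807/38 ≈ 415.97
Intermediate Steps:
g = -15 (g = -5*3 = -15)
33*((-22 - 1)/(-23 + g) + 12) = 33*((-22 - 1)/(-23 - 15) + 12) = 33*(-23/(-38) + 12) = 33*(-23*(-1/38) + 12) = 33*(23/38 + 12) = 33*(479/38) = 15807/38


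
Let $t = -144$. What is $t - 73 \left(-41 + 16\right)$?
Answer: $1681$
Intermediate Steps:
$t - 73 \left(-41 + 16\right) = -144 - 73 \left(-41 + 16\right) = -144 - -1825 = -144 + 1825 = 1681$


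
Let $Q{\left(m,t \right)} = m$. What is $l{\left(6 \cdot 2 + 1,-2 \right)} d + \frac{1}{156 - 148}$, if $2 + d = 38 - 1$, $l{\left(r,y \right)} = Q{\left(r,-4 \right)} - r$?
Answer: $\frac{1}{8} \approx 0.125$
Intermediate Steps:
$l{\left(r,y \right)} = 0$ ($l{\left(r,y \right)} = r - r = 0$)
$d = 35$ ($d = -2 + \left(38 - 1\right) = -2 + 37 = 35$)
$l{\left(6 \cdot 2 + 1,-2 \right)} d + \frac{1}{156 - 148} = 0 \cdot 35 + \frac{1}{156 - 148} = 0 + \frac{1}{8} = \frac{1}{8}$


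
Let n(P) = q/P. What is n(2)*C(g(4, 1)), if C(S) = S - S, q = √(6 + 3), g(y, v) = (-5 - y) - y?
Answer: 0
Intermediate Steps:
g(y, v) = -5 - 2*y
q = 3 (q = √9 = 3)
n(P) = 3/P
C(S) = 0
n(2)*C(g(4, 1)) = (3/2)*0 = 0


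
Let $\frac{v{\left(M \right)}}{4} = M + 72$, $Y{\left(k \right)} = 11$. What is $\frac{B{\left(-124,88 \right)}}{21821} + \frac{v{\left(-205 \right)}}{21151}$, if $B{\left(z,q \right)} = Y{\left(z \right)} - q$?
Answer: $- \frac{13237399}{461535971} \approx -0.028681$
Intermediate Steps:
$v{\left(M \right)} = 288 + 4 M$ ($v{\left(M \right)} = 4 \left(M + 72\right) = 4 \left(72 + M\right) = 288 + 4 M$)
$B{\left(z,q \right)} = 11 - q$
$\frac{B{\left(-124,88 \right)}}{21821} + \frac{v{\left(-205 \right)}}{21151} = \frac{11 - 88}{21821} + \frac{288 + 4 \left(-205\right)}{21151} = \left(11 - 88\right) \frac{1}{21821} + \left(288 - 820\right) \frac{1}{21151} = \left(-77\right) \frac{1}{21821} - \frac{532}{21151} = - \frac{77}{21821} - \frac{532}{21151} = - \frac{13237399}{461535971}$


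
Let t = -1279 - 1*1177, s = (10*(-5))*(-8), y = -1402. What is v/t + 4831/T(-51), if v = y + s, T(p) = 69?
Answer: 5967037/84732 ≈ 70.422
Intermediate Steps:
s = 400 (s = -50*(-8) = 400)
t = -2456 (t = -1279 - 1177 = -2456)
v = -1002 (v = -1402 + 400 = -1002)
v/t + 4831/T(-51) = -1002/(-2456) + 4831/69 = -1002*(-1/2456) + 4831*(1/69) = 501/1228 + 4831/69 = 5967037/84732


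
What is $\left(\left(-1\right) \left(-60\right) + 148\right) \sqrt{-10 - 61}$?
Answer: $208 i \sqrt{71} \approx 1752.6 i$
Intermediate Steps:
$\left(\left(-1\right) \left(-60\right) + 148\right) \sqrt{-10 - 61} = \left(60 + 148\right) \sqrt{-71} = 208 i \sqrt{71}$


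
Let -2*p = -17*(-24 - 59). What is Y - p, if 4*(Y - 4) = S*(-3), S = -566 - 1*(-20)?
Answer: 1119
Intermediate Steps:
S = -546 (S = -566 + 20 = -546)
p = -1411/2 (p = -(-17)*(-24 - 59)/2 = -(-17)*(-83)/2 = -1/2*1411 = -1411/2 ≈ -705.50)
Y = 827/2 (Y = 4 + (-546*(-3))/4 = 4 + (1/4)*1638 = 4 + 819/2 = 827/2 ≈ 413.50)
Y - p = 827/2 - 1*(-1411/2) = 827/2 + 1411/2 = 1119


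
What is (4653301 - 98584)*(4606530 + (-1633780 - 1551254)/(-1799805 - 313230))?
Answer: 14778177546031068576/704345 ≈ 2.0981e+13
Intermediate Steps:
(4653301 - 98584)*(4606530 + (-1633780 - 1551254)/(-1799805 - 313230)) = 4554717*(4606530 - 3185034/(-2113035)) = 4554717*(4606530 - 3185034*(-1/2113035)) = 4554717*(4606530 + 1061678/704345) = 4554717*(3244587434528/704345) = 14778177546031068576/704345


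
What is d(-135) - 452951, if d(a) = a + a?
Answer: -453221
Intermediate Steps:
d(a) = 2*a
d(-135) - 452951 = 2*(-135) - 452951 = -270 - 452951 = -453221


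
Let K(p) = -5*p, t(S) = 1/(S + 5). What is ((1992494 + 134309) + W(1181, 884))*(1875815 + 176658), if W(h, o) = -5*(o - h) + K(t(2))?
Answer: 30577765331203/7 ≈ 4.3683e+12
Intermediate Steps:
t(S) = 1/(5 + S)
W(h, o) = -5/7 - 5*o + 5*h (W(h, o) = -5*(o - h) - 5/(5 + 2) = (-5*o + 5*h) - 5/7 = -5/7 - 5*o + 5*h)
((1992494 + 134309) + W(1181, 884))*(1875815 + 176658) = ((1992494 + 134309) + (-5/7 - 5*884 + 5*1181))*(1875815 + 176658) = (2126803 + (-5/7 - 4420 + 5905))*2052473 = (2126803 + 10390/7)*2052473 = (14898011/7)*2052473 = 30577765331203/7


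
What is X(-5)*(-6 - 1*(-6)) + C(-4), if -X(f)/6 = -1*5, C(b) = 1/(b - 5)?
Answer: -⅑ ≈ -0.11111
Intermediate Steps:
C(b) = 1/(-5 + b)
X(f) = 30 (X(f) = -(-6)*5 = -6*(-5) = 30)
X(-5)*(-6 - 1*(-6)) + C(-4) = 30*(-6 - 1*(-6)) + 1/(-5 - 4) = 30*(-6 + 6) + 1/(-9) = 30*0 - ⅑ = 0 - ⅑ = -⅑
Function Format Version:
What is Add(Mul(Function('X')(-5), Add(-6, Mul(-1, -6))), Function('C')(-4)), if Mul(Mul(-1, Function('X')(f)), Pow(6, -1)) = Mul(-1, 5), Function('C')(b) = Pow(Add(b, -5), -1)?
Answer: Rational(-1, 9) ≈ -0.11111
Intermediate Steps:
Function('C')(b) = Pow(Add(-5, b), -1)
Function('X')(f) = 30 (Function('X')(f) = Mul(-6, Mul(-1, 5)) = Mul(-6, -5) = 30)
Add(Mul(Function('X')(-5), Add(-6, Mul(-1, -6))), Function('C')(-4)) = Add(Mul(30, Add(-6, Mul(-1, -6))), Pow(Add(-5, -4), -1)) = Add(Mul(30, Add(-6, 6)), Pow(-9, -1)) = Add(Mul(30, 0), Rational(-1, 9)) = Add(0, Rational(-1, 9)) = Rational(-1, 9)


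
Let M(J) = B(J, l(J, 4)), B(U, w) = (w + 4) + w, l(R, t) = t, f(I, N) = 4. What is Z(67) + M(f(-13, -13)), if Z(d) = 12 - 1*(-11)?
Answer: 35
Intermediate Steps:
Z(d) = 23 (Z(d) = 12 + 11 = 23)
B(U, w) = 4 + 2*w (B(U, w) = (4 + w) + w = 4 + 2*w)
M(J) = 12 (M(J) = 4 + 2*4 = 4 + 8 = 12)
Z(67) + M(f(-13, -13)) = 23 + 12 = 35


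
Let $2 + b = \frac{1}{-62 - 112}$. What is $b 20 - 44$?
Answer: $- \frac{7318}{87} \approx -84.115$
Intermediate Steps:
$b = - \frac{349}{174}$ ($b = -2 + \frac{1}{-62 - 112} = -2 + \frac{1}{-174} = -2 - \frac{1}{174} = - \frac{349}{174} \approx -2.0057$)
$b 20 - 44 = \left(- \frac{349}{174}\right) 20 - 44 = - \frac{3490}{87} - 44 = - \frac{7318}{87}$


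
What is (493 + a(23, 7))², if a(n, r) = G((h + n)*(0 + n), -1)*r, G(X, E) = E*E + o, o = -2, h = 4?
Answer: 236196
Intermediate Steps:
G(X, E) = -2 + E² (G(X, E) = E*E - 2 = E² - 2 = -2 + E²)
a(n, r) = -r (a(n, r) = (-2 + (-1)²)*r = (-2 + 1)*r = -r)
(493 + a(23, 7))² = (493 - 1*7)² = (493 - 7)² = 486² = 236196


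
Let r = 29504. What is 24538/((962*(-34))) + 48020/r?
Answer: 52916813/60313552 ≈ 0.87736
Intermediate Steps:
24538/((962*(-34))) + 48020/r = 24538/((962*(-34))) + 48020/29504 = 24538/(-32708) + 48020*(1/29504) = 24538*(-1/32708) + 12005/7376 = -12269/16354 + 12005/7376 = 52916813/60313552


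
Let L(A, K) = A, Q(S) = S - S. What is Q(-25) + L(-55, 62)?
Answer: -55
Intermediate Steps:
Q(S) = 0
Q(-25) + L(-55, 62) = 0 - 55 = -55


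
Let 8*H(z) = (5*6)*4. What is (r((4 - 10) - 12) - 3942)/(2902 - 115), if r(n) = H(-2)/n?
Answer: -23657/16722 ≈ -1.4147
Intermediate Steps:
H(z) = 15 (H(z) = ((5*6)*4)/8 = (30*4)/8 = (1/8)*120 = 15)
r(n) = 15/n
(r((4 - 10) - 12) - 3942)/(2902 - 115) = (15/((4 - 10) - 12) - 3942)/(2902 - 115) = (15/(-6 - 12) - 3942)/2787 = (15/(-18) - 3942)*(1/2787) = (15*(-1/18) - 3942)*(1/2787) = (-5/6 - 3942)*(1/2787) = -23657/6*1/2787 = -23657/16722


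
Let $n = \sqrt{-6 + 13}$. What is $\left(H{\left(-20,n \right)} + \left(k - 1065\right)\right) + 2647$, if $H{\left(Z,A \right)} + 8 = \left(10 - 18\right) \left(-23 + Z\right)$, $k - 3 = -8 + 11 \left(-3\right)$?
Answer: $1880$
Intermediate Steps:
$n = \sqrt{7} \approx 2.6458$
$k = -38$ ($k = 3 + \left(-8 + 11 \left(-3\right)\right) = 3 - 41 = -38$)
$H{\left(Z,A \right)} = 176 - 8 Z$ ($H{\left(Z,A \right)} = -8 + \left(10 - 18\right) \left(-23 + Z\right) = -8 - 8 \left(-23 + Z\right) = -8 - \left(-184 + 8 Z\right) = 176 - 8 Z$)
$\left(H{\left(-20,n \right)} + \left(k - 1065\right)\right) + 2647 = \left(\left(176 - -160\right) - 1103\right) + 2647 = \left(\left(176 + 160\right) - 1103\right) + 2647 = \left(336 - 1103\right) + 2647 = -767 + 2647 = 1880$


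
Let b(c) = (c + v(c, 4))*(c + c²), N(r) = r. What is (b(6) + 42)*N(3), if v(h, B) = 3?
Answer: 1260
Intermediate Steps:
b(c) = (3 + c)*(c + c²) (b(c) = (c + 3)*(c + c²) = (3 + c)*(c + c²))
(b(6) + 42)*N(3) = (6*(3 + 6² + 4*6) + 42)*3 = (6*(3 + 36 + 24) + 42)*3 = (6*63 + 42)*3 = (378 + 42)*3 = 420*3 = 1260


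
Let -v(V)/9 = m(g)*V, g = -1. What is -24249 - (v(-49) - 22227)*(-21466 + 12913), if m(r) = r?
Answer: -193903653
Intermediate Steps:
v(V) = 9*V (v(V) = -(-9)*V = 9*V)
-24249 - (v(-49) - 22227)*(-21466 + 12913) = -24249 - (9*(-49) - 22227)*(-21466 + 12913) = -24249 - (-441 - 22227)*(-8553) = -24249 - (-22668)*(-8553) = -24249 - 1*193879404 = -24249 - 193879404 = -193903653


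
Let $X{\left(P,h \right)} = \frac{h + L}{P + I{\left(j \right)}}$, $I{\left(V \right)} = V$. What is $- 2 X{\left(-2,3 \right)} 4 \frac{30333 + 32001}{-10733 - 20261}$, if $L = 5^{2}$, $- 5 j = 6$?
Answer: $- \frac{2181690}{15497} \approx -140.78$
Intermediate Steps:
$j = - \frac{6}{5}$ ($j = \left(- \frac{1}{5}\right) 6 = - \frac{6}{5} \approx -1.2$)
$L = 25$
$X{\left(P,h \right)} = \frac{25 + h}{- \frac{6}{5} + P}$ ($X{\left(P,h \right)} = \frac{h + 25}{P - \frac{6}{5}} = \frac{25 + h}{- \frac{6}{5} + P}$)
$- 2 X{\left(-2,3 \right)} 4 \frac{30333 + 32001}{-10733 - 20261} = - 2 \frac{5 \left(25 + 3\right)}{-6 + 5 \left(-2\right)} 4 \frac{30333 + 32001}{-10733 - 20261} = - 2 \cdot 5 \frac{1}{-6 - 10} \cdot 28 \cdot 4 \frac{62334}{-30994} = - 2 \cdot 5 \frac{1}{-16} \cdot 28 \cdot 4 \cdot 62334 \left(- \frac{1}{30994}\right) = - 2 \cdot 5 \left(- \frac{1}{16}\right) 28 \cdot 4 \left(- \frac{31167}{15497}\right) = \left(-2\right) \left(- \frac{35}{4}\right) 4 \left(- \frac{31167}{15497}\right) = \frac{35}{2} \cdot 4 \left(- \frac{31167}{15497}\right) = 70 \left(- \frac{31167}{15497}\right) = - \frac{2181690}{15497}$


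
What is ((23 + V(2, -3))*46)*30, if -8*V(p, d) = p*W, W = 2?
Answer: 31050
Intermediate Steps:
V(p, d) = -p/4 (V(p, d) = -p*2/8 = -p/4)
((23 + V(2, -3))*46)*30 = ((23 - ¼*2)*46)*30 = ((23 - ½)*46)*30 = ((45/2)*46)*30 = 1035*30 = 31050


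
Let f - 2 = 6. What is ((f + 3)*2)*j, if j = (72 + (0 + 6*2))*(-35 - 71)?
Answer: -195888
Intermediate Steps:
f = 8 (f = 2 + 6 = 8)
j = -8904 (j = (72 + (0 + 12))*(-106) = (72 + 12)*(-106) = 84*(-106) = -8904)
((f + 3)*2)*j = ((8 + 3)*2)*(-8904) = (11*2)*(-8904) = 22*(-8904) = -195888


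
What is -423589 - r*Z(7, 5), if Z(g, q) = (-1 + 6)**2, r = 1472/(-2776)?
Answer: -146980783/347 ≈ -4.2358e+5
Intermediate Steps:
r = -184/347 (r = 1472*(-1/2776) = -184/347 ≈ -0.53026)
Z(g, q) = 25 (Z(g, q) = 5**2 = 25)
-423589 - r*Z(7, 5) = -423589 - (-184)*25/347 = -423589 - 1*(-4600/347) = -423589 + 4600/347 = -146980783/347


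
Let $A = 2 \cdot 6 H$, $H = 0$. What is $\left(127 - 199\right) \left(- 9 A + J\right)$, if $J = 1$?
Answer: $-72$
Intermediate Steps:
$A = 0$ ($A = 2 \cdot 6 \cdot 0 = 12 \cdot 0 = 0$)
$\left(127 - 199\right) \left(- 9 A + J\right) = \left(127 - 199\right) \left(\left(-9\right) 0 + 1\right) = - 72 \left(0 + 1\right) = \left(-72\right) 1 = -72$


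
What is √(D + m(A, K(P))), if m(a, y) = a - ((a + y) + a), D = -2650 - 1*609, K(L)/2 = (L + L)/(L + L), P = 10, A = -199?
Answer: I*√3062 ≈ 55.335*I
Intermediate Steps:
K(L) = 2 (K(L) = 2*((L + L)/(L + L)) = 2*((2*L)/((2*L))) = 2*((2*L)*(1/(2*L))) = 2*1 = 2)
D = -3259 (D = -2650 - 609 = -3259)
m(a, y) = -a - y (m(a, y) = a - (y + 2*a) = a + (-y - 2*a) = -a - y)
√(D + m(A, K(P))) = √(-3259 + (-1*(-199) - 1*2)) = √(-3259 + (199 - 2)) = √(-3259 + 197) = √(-3062) = I*√3062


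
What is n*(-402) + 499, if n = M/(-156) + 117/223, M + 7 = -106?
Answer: -18015/5798 ≈ -3.1071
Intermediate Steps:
M = -113 (M = -7 - 106 = -113)
n = 43451/34788 (n = -113/(-156) + 117/223 = -113*(-1/156) + 117*(1/223) = 113/156 + 117/223 = 43451/34788 ≈ 1.2490)
n*(-402) + 499 = (43451/34788)*(-402) + 499 = -2911217/5798 + 499 = -18015/5798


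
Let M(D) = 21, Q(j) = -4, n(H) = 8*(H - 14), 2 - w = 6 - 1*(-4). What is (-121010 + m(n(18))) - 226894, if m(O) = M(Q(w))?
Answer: -347883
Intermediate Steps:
w = -8 (w = 2 - (6 - 1*(-4)) = 2 - (6 + 4) = 2 - 1*10 = 2 - 10 = -8)
n(H) = -112 + 8*H (n(H) = 8*(-14 + H) = -112 + 8*H)
m(O) = 21
(-121010 + m(n(18))) - 226894 = (-121010 + 21) - 226894 = -120989 - 226894 = -347883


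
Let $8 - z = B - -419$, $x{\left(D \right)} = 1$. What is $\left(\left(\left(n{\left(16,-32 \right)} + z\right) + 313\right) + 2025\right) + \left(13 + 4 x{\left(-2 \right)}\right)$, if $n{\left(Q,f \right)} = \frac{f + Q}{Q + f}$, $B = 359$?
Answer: $1586$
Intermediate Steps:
$z = -770$ ($z = 8 - \left(359 - -419\right) = 8 - \left(359 + 419\right) = 8 - 778 = -770$)
$n{\left(Q,f \right)} = 1$ ($n{\left(Q,f \right)} = \frac{Q + f}{Q + f} = 1$)
$\left(\left(\left(n{\left(16,-32 \right)} + z\right) + 313\right) + 2025\right) + \left(13 + 4 x{\left(-2 \right)}\right) = \left(\left(\left(1 - 770\right) + 313\right) + 2025\right) + \left(13 + 4 \cdot 1\right) = \left(\left(-769 + 313\right) + 2025\right) + \left(13 + 4\right) = \left(-456 + 2025\right) + 17 = 1569 + 17 = 1586$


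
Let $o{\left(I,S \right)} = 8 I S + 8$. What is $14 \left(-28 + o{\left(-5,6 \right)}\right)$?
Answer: $-3640$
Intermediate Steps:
$o{\left(I,S \right)} = 8 + 8 I S$ ($o{\left(I,S \right)} = 8 I S + 8 = 8 + 8 I S$)
$14 \left(-28 + o{\left(-5,6 \right)}\right) = 14 \left(-28 + \left(8 + 8 \left(-5\right) 6\right)\right) = 14 \left(-28 + \left(8 - 240\right)\right) = 14 \left(-28 - 232\right) = 14 \left(-260\right) = -3640$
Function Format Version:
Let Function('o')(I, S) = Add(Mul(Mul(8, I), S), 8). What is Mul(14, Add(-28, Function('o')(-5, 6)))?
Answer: -3640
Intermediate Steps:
Function('o')(I, S) = Add(8, Mul(8, I, S)) (Function('o')(I, S) = Add(Mul(8, I, S), 8) = Add(8, Mul(8, I, S)))
Mul(14, Add(-28, Function('o')(-5, 6))) = Mul(14, Add(-28, Add(8, Mul(8, -5, 6)))) = Mul(14, Add(-28, Add(8, -240))) = Mul(14, Add(-28, -232)) = Mul(14, -260) = -3640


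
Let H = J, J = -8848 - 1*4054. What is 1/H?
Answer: -1/12902 ≈ -7.7507e-5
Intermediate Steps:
J = -12902 (J = -8848 - 4054 = -12902)
H = -12902
1/H = 1/(-12902) = -1/12902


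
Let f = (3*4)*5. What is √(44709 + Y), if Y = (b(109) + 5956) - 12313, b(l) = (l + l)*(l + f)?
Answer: √75194 ≈ 274.22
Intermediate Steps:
f = 60 (f = 12*5 = 60)
b(l) = 2*l*(60 + l) (b(l) = (l + l)*(l + 60) = (2*l)*(60 + l) = 2*l*(60 + l))
Y = 30485 (Y = (2*109*(60 + 109) + 5956) - 12313 = (2*109*169 + 5956) - 12313 = (36842 + 5956) - 12313 = 42798 - 12313 = 30485)
√(44709 + Y) = √(44709 + 30485) = √75194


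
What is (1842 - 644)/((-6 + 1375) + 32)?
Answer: 1198/1401 ≈ 0.85510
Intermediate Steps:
(1842 - 644)/((-6 + 1375) + 32) = 1198/(1369 + 32) = 1198/1401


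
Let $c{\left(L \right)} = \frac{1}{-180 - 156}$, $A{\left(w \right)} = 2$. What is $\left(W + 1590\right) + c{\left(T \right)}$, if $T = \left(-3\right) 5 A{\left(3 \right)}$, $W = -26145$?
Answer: $- \frac{8250481}{336} \approx -24555.0$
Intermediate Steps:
$T = -30$ ($T = \left(-3\right) 5 \cdot 2 = \left(-15\right) 2 = -30$)
$c{\left(L \right)} = - \frac{1}{336}$ ($c{\left(L \right)} = \frac{1}{-336} = - \frac{1}{336}$)
$\left(W + 1590\right) + c{\left(T \right)} = \left(-26145 + 1590\right) - \frac{1}{336} = -24555 - \frac{1}{336} = - \frac{8250481}{336}$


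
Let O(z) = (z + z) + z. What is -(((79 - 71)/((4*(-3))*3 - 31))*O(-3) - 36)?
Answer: 2340/67 ≈ 34.925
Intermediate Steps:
O(z) = 3*z (O(z) = 2*z + z = 3*z)
-(((79 - 71)/((4*(-3))*3 - 31))*O(-3) - 36) = -(((79 - 71)/((4*(-3))*3 - 31))*(3*(-3)) - 36) = -((8/(-12*3 - 31))*(-9) - 36) = -((8/(-36 - 31))*(-9) - 36) = -((8/(-67))*(-9) - 36) = -((8*(-1/67))*(-9) - 36) = -(-8/67*(-9) - 36) = -(72/67 - 36) = -1*(-2340/67) = 2340/67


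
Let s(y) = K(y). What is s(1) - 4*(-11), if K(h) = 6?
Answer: 50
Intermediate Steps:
s(y) = 6
s(1) - 4*(-11) = 6 - 4*(-11) = 6 + 44 = 50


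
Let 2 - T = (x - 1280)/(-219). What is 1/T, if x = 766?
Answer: -219/76 ≈ -2.8816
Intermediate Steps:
T = -76/219 (T = 2 - (766 - 1280)/(-219) = 2 - (-1)*(-514)/219 = 2 - 1*514/219 = 2 - 514/219 = -76/219 ≈ -0.34703)
1/T = 1/(-76/219) = -219/76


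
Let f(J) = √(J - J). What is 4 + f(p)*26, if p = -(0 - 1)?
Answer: 4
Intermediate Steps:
p = 1 (p = -1*(-1) = 1)
f(J) = 0 (f(J) = √0 = 0)
4 + f(p)*26 = 4 + 0*26 = 4 + 0 = 4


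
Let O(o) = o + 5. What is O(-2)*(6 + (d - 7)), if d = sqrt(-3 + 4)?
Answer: 0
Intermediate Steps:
d = 1 (d = sqrt(1) = 1)
O(o) = 5 + o
O(-2)*(6 + (d - 7)) = (5 - 2)*(6 + (1 - 7)) = 3*(6 - 6) = 3*0 = 0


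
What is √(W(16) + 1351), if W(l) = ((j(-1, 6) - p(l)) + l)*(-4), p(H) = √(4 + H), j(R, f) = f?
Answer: √(1263 + 8*√5) ≈ 35.789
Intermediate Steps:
W(l) = -24 - 4*l + 4*√(4 + l) (W(l) = ((6 - √(4 + l)) + l)*(-4) = (6 + l - √(4 + l))*(-4) = -24 - 4*l + 4*√(4 + l))
√(W(16) + 1351) = √((-24 - 4*16 + 4*√(4 + 16)) + 1351) = √((-24 - 64 + 4*√20) + 1351) = √((-24 - 64 + 4*(2*√5)) + 1351) = √((-24 - 64 + 8*√5) + 1351) = √((-88 + 8*√5) + 1351) = √(1263 + 8*√5)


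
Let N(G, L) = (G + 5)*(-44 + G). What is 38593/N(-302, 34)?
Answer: 38593/102762 ≈ 0.37556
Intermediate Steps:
N(G, L) = (-44 + G)*(5 + G) (N(G, L) = (5 + G)*(-44 + G) = (-44 + G)*(5 + G))
38593/N(-302, 34) = 38593/(-220 + (-302)² - 39*(-302)) = 38593/(-220 + 91204 + 11778) = 38593/102762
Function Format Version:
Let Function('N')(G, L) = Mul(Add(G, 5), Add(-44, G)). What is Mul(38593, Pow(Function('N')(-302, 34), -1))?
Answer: Rational(38593, 102762) ≈ 0.37556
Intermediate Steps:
Function('N')(G, L) = Mul(Add(-44, G), Add(5, G)) (Function('N')(G, L) = Mul(Add(5, G), Add(-44, G)) = Mul(Add(-44, G), Add(5, G)))
Mul(38593, Pow(Function('N')(-302, 34), -1)) = Mul(38593, Pow(Add(-220, Pow(-302, 2), Mul(-39, -302)), -1)) = Mul(38593, Pow(Add(-220, 91204, 11778), -1)) = Mul(38593, Pow(102762, -1)) = Mul(38593, Rational(1, 102762)) = Rational(38593, 102762)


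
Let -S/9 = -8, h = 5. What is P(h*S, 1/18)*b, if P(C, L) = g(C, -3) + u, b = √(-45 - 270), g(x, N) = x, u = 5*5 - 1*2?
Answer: 1149*I*√35 ≈ 6797.6*I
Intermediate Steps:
u = 23 (u = 25 - 2 = 23)
b = 3*I*√35 (b = √(-315) = 3*I*√35 ≈ 17.748*I)
S = 72 (S = -9*(-8) = 72)
P(C, L) = 23 + C (P(C, L) = C + 23 = 23 + C)
P(h*S, 1/18)*b = (23 + 5*72)*(3*I*√35) = (23 + 360)*(3*I*√35) = 383*(3*I*√35) = 1149*I*√35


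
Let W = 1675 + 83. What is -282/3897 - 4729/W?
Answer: -2102741/761214 ≈ -2.7624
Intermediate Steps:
W = 1758
-282/3897 - 4729/W = -282/3897 - 4729/1758 = -282*1/3897 - 4729*1/1758 = -94/1299 - 4729/1758 = -2102741/761214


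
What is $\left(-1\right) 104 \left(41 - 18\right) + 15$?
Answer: $-2377$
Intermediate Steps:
$\left(-1\right) 104 \left(41 - 18\right) + 15 = - 104 \left(41 - 18\right) + 15 = \left(-104\right) 23 + 15 = -2392 + 15 = -2377$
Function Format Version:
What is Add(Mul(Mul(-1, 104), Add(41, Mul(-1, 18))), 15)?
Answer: -2377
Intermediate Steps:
Add(Mul(Mul(-1, 104), Add(41, Mul(-1, 18))), 15) = Add(Mul(-104, Add(41, -18)), 15) = Add(Mul(-104, 23), 15) = Add(-2392, 15) = -2377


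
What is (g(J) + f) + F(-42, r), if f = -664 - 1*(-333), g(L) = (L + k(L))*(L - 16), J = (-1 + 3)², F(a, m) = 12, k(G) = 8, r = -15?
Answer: -463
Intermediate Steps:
J = 4 (J = 2² = 4)
g(L) = (-16 + L)*(8 + L) (g(L) = (L + 8)*(L - 16) = (8 + L)*(-16 + L) = (-16 + L)*(8 + L))
f = -331 (f = -664 + 333 = -331)
(g(J) + f) + F(-42, r) = ((-128 + 4² - 8*4) - 331) + 12 = ((-128 + 16 - 32) - 331) + 12 = (-144 - 331) + 12 = -475 + 12 = -463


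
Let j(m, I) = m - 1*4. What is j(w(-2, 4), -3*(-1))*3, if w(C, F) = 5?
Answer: 3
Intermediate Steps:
j(m, I) = -4 + m (j(m, I) = m - 4 = -4 + m)
j(w(-2, 4), -3*(-1))*3 = (-4 + 5)*3 = 1*3 = 3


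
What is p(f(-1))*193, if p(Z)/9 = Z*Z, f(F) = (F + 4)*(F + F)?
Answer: 62532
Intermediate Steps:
f(F) = 2*F*(4 + F) (f(F) = (4 + F)*(2*F) = 2*F*(4 + F))
p(Z) = 9*Z² (p(Z) = 9*(Z*Z) = 9*Z²)
p(f(-1))*193 = (9*(2*(-1)*(4 - 1))²)*193 = (9*(2*(-1)*3)²)*193 = (9*(-6)²)*193 = (9*36)*193 = 324*193 = 62532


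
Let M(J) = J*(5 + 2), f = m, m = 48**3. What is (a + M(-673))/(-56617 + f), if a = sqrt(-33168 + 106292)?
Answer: -4711/53975 + 2*sqrt(18281)/53975 ≈ -0.082271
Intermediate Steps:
m = 110592
f = 110592
M(J) = 7*J (M(J) = J*7 = 7*J)
a = 2*sqrt(18281) (a = sqrt(73124) = 2*sqrt(18281) ≈ 270.41)
(a + M(-673))/(-56617 + f) = (2*sqrt(18281) + 7*(-673))/(-56617 + 110592) = (2*sqrt(18281) - 4711)/53975 = (-4711 + 2*sqrt(18281))*(1/53975) = -4711/53975 + 2*sqrt(18281)/53975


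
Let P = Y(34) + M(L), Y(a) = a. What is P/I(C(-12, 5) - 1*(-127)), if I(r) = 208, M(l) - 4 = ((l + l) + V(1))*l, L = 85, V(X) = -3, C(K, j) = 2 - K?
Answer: 14233/208 ≈ 68.428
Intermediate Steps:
M(l) = 4 + l*(-3 + 2*l) (M(l) = 4 + ((l + l) - 3)*l = 4 + (2*l - 3)*l = 4 + (-3 + 2*l)*l = 4 + l*(-3 + 2*l))
P = 14233 (P = 34 + (4 - 3*85 + 2*85²) = 34 + (4 - 255 + 2*7225) = 34 + (4 - 255 + 14450) = 34 + 14199 = 14233)
P/I(C(-12, 5) - 1*(-127)) = 14233/208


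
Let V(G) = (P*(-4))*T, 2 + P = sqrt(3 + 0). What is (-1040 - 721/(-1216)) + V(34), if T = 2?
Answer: -1244463/1216 - 8*sqrt(3) ≈ -1037.3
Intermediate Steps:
P = -2 + sqrt(3) (P = -2 + sqrt(3 + 0) = -2 + sqrt(3) ≈ -0.26795)
V(G) = 16 - 8*sqrt(3) (V(G) = ((-2 + sqrt(3))*(-4))*2 = (8 - 4*sqrt(3))*2 = 16 - 8*sqrt(3))
(-1040 - 721/(-1216)) + V(34) = (-1040 - 721/(-1216)) + (16 - 8*sqrt(3)) = (-1040 - 721*(-1/1216)) + (16 - 8*sqrt(3)) = (-1040 + 721/1216) + (16 - 8*sqrt(3)) = -1263919/1216 + (16 - 8*sqrt(3)) = -1244463/1216 - 8*sqrt(3)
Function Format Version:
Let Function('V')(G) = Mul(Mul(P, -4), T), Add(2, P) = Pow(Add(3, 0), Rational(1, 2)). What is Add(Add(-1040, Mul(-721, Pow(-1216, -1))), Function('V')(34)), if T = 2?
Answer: Add(Rational(-1244463, 1216), Mul(-8, Pow(3, Rational(1, 2)))) ≈ -1037.3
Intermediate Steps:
P = Add(-2, Pow(3, Rational(1, 2))) (P = Add(-2, Pow(Add(3, 0), Rational(1, 2))) = Add(-2, Pow(3, Rational(1, 2))) ≈ -0.26795)
Function('V')(G) = Add(16, Mul(-8, Pow(3, Rational(1, 2)))) (Function('V')(G) = Mul(Mul(Add(-2, Pow(3, Rational(1, 2))), -4), 2) = Mul(Add(8, Mul(-4, Pow(3, Rational(1, 2)))), 2) = Add(16, Mul(-8, Pow(3, Rational(1, 2)))))
Add(Add(-1040, Mul(-721, Pow(-1216, -1))), Function('V')(34)) = Add(Add(-1040, Mul(-721, Pow(-1216, -1))), Add(16, Mul(-8, Pow(3, Rational(1, 2))))) = Add(Add(-1040, Mul(-721, Rational(-1, 1216))), Add(16, Mul(-8, Pow(3, Rational(1, 2))))) = Add(Add(-1040, Rational(721, 1216)), Add(16, Mul(-8, Pow(3, Rational(1, 2))))) = Add(Rational(-1263919, 1216), Add(16, Mul(-8, Pow(3, Rational(1, 2))))) = Add(Rational(-1244463, 1216), Mul(-8, Pow(3, Rational(1, 2))))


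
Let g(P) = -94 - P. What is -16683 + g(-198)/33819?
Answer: -564202273/33819 ≈ -16683.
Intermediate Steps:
-16683 + g(-198)/33819 = -16683 + (-94 - 1*(-198))/33819 = -16683 + (-94 + 198)*(1/33819) = -16683 + 104*(1/33819) = -16683 + 104/33819 = -564202273/33819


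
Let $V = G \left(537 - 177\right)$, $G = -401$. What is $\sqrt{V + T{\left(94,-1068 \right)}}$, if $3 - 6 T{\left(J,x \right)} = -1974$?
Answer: $\frac{i \sqrt{576122}}{2} \approx 379.51 i$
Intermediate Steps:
$T{\left(J,x \right)} = \frac{659}{2}$ ($T{\left(J,x \right)} = \frac{1}{2} - -329 = \frac{1}{2} + 329 = \frac{659}{2}$)
$V = -144360$ ($V = - 401 \left(537 - 177\right) = \left(-401\right) 360 = -144360$)
$\sqrt{V + T{\left(94,-1068 \right)}} = \sqrt{-144360 + \frac{659}{2}} = \sqrt{- \frac{288061}{2}} = \frac{i \sqrt{576122}}{2}$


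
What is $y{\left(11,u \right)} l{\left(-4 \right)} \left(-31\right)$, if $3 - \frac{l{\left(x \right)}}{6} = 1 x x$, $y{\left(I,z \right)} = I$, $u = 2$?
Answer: $26598$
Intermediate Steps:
$l{\left(x \right)} = 18 - 6 x^{2}$ ($l{\left(x \right)} = 18 - 6 \cdot 1 x x = 18 - 6 x x = 18 - 6 x^{2}$)
$y{\left(11,u \right)} l{\left(-4 \right)} \left(-31\right) = 11 \left(18 - 6 \left(-4\right)^{2}\right) \left(-31\right) = 11 \left(18 - 96\right) \left(-31\right) = 11 \left(-78\right) \left(-31\right) = \left(-858\right) \left(-31\right) = 26598$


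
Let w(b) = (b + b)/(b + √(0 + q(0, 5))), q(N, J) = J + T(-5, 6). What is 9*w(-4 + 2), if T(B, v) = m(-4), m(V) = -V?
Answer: -36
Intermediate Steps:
T(B, v) = 4 (T(B, v) = -1*(-4) = 4)
q(N, J) = 4 + J (q(N, J) = J + 4 = 4 + J)
w(b) = 2*b/(3 + b) (w(b) = (b + b)/(b + √(0 + (4 + 5))) = (2*b)/(b + √(0 + 9)) = (2*b)/(b + √9) = (2*b)/(b + 3) = (2*b)/(3 + b) = 2*b/(3 + b))
9*w(-4 + 2) = 9*(2*(-4 + 2)/(3 + (-4 + 2))) = 9*(2*(-2)/(3 - 2)) = 9*(2*(-2)/1) = 9*(2*(-2)*1) = 9*(-4) = -36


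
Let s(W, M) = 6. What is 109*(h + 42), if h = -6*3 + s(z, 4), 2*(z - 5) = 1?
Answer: 3270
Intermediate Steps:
z = 11/2 (z = 5 + (1/2)*1 = 5 + 1/2 = 11/2 ≈ 5.5000)
h = -12 (h = -6*3 + 6 = -18 + 6 = -12)
109*(h + 42) = 109*(-12 + 42) = 109*30 = 3270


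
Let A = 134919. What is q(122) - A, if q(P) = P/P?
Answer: -134918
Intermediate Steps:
q(P) = 1
q(122) - A = 1 - 1*134919 = 1 - 134919 = -134918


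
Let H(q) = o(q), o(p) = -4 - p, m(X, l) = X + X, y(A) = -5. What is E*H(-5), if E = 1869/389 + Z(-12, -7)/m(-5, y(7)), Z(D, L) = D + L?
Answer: 26081/3890 ≈ 6.7046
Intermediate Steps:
m(X, l) = 2*X
E = 26081/3890 (E = 1869/389 + (-12 - 7)/((2*(-5))) = 1869*(1/389) - 19/(-10) = 1869/389 - 19*(-1/10) = 1869/389 + 19/10 = 26081/3890 ≈ 6.7046)
H(q) = -4 - q
E*H(-5) = 26081*(-4 - 1*(-5))/3890 = 26081*(-4 + 5)/3890 = (26081/3890)*1 = 26081/3890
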